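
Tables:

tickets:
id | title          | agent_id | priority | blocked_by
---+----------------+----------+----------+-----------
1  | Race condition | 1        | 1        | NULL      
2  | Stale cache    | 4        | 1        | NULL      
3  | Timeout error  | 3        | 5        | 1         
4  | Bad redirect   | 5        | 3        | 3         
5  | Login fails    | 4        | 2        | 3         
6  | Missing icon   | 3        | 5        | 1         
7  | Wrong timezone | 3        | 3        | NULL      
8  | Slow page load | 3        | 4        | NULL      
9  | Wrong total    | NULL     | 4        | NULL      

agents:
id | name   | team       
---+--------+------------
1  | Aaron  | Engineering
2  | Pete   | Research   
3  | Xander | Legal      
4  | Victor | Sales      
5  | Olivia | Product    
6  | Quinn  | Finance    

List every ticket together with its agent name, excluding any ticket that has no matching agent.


INNER JOIN keeps only tickets rows whose agent_id matches an id in agents. Walk through each ticket:
  - ticket 1 (Race condition): agent_id=1 -> matches Aaron
  - ticket 2 (Stale cache): agent_id=4 -> matches Victor
  - ticket 3 (Timeout error): agent_id=3 -> matches Xander
  - ticket 4 (Bad redirect): agent_id=5 -> matches Olivia
  - ticket 5 (Login fails): agent_id=4 -> matches Victor
  - ticket 6 (Missing icon): agent_id=3 -> matches Xander
  - ticket 7 (Wrong timezone): agent_id=3 -> matches Xander
  - ticket 8 (Slow page load): agent_id=3 -> matches Xander
  - ticket 9 (Wrong total): agent_id=NULL, no match -> dropped
So 1 of 9 rows is dropped.

SQL:
SELECT a.title, b.name AS agent
FROM tickets a
INNER JOIN agents b ON a.agent_id = b.id

Result:
title          | agent 
---------------+-------
Race condition | Aaron 
Stale cache    | Victor
Timeout error  | Xander
Bad redirect   | Olivia
Login fails    | Victor
Missing icon   | Xander
Wrong timezone | Xander
Slow page load | Xander


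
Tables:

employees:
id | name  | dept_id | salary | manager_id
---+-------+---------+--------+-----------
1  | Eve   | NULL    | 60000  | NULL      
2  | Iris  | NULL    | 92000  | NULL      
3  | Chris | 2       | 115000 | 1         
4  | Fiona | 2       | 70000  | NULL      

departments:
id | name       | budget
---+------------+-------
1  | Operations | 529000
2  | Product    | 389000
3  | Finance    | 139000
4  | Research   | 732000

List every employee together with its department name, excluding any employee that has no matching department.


INNER JOIN keeps only employees rows whose dept_id matches an id in departments. Walk through each employee:
  - employee 1 (Eve): dept_id=NULL, no match -> dropped
  - employee 2 (Iris): dept_id=NULL, no match -> dropped
  - employee 3 (Chris): dept_id=2 -> matches Product
  - employee 4 (Fiona): dept_id=2 -> matches Product
So 2 of 4 rows are dropped.

SQL:
SELECT a.name, b.name AS department
FROM employees a
INNER JOIN departments b ON a.dept_id = b.id

Result:
name  | department
------+-----------
Chris | Product   
Fiona | Product   


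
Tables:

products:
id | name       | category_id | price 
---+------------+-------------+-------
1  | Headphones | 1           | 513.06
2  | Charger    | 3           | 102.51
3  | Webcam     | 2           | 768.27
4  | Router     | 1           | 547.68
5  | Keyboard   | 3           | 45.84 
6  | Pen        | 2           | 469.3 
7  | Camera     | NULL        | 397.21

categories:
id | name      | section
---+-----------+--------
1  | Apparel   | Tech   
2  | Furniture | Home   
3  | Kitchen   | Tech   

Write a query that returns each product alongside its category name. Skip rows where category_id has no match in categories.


INNER JOIN keeps only products rows whose category_id matches an id in categories. Walk through each product:
  - product 1 (Headphones): category_id=1 -> matches Apparel
  - product 2 (Charger): category_id=3 -> matches Kitchen
  - product 3 (Webcam): category_id=2 -> matches Furniture
  - product 4 (Router): category_id=1 -> matches Apparel
  - product 5 (Keyboard): category_id=3 -> matches Kitchen
  - product 6 (Pen): category_id=2 -> matches Furniture
  - product 7 (Camera): category_id=NULL, no match -> dropped
So 1 of 7 rows is dropped.

SQL:
SELECT a.name, b.name AS category
FROM products a
INNER JOIN categories b ON a.category_id = b.id

Result:
name       | category 
-----------+----------
Headphones | Apparel  
Charger    | Kitchen  
Webcam     | Furniture
Router     | Apparel  
Keyboard   | Kitchen  
Pen        | Furniture


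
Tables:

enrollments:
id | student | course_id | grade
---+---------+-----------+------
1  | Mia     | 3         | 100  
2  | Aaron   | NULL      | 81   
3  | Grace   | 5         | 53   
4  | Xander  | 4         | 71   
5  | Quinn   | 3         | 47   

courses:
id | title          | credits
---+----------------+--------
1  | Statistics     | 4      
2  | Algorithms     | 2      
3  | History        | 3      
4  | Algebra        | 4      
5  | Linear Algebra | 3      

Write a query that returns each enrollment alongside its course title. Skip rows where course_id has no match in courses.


INNER JOIN keeps only enrollments rows whose course_id matches an id in courses. Walk through each enrollment:
  - enrollment 1 (Mia): course_id=3 -> matches History
  - enrollment 2 (Aaron): course_id=NULL, no match -> dropped
  - enrollment 3 (Grace): course_id=5 -> matches Linear Algebra
  - enrollment 4 (Xander): course_id=4 -> matches Algebra
  - enrollment 5 (Quinn): course_id=3 -> matches History
So 1 of 5 rows is dropped.

SQL:
SELECT a.student, b.title AS course
FROM enrollments a
INNER JOIN courses b ON a.course_id = b.id

Result:
student | course        
--------+---------------
Mia     | History       
Grace   | Linear Algebra
Xander  | Algebra       
Quinn   | History       


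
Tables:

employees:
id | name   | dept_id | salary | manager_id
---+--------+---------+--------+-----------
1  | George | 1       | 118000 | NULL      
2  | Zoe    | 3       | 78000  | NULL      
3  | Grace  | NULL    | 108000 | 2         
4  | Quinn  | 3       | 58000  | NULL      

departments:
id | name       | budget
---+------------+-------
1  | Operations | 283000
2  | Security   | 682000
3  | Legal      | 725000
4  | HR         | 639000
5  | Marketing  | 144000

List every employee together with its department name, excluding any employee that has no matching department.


INNER JOIN keeps only employees rows whose dept_id matches an id in departments. Walk through each employee:
  - employee 1 (George): dept_id=1 -> matches Operations
  - employee 2 (Zoe): dept_id=3 -> matches Legal
  - employee 3 (Grace): dept_id=NULL, no match -> dropped
  - employee 4 (Quinn): dept_id=3 -> matches Legal
So 1 of 4 rows is dropped.

SQL:
SELECT a.name, b.name AS department
FROM employees a
INNER JOIN departments b ON a.dept_id = b.id

Result:
name   | department
-------+-----------
George | Operations
Zoe    | Legal     
Quinn  | Legal     


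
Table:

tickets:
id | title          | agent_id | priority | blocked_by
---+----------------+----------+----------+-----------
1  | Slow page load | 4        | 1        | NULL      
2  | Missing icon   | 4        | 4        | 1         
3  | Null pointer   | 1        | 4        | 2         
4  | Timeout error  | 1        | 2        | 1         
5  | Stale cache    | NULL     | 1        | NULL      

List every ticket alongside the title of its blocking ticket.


This is a self-join: tickets is joined to a second copy of itself, matching each row's blocked_by to another row's id. Use LEFT JOIN so rows with blocked_by=NULL are kept.
  - ticket 1 (Slow page load): blocked_by=NULL -> NULL
  - ticket 2 (Missing icon): blocked_by=1 -> Slow page load
  - ticket 3 (Null pointer): blocked_by=2 -> Missing icon
  - ticket 4 (Timeout error): blocked_by=1 -> Slow page load
  - ticket 5 (Stale cache): blocked_by=NULL -> NULL

SQL:
SELECT a.title AS item, b.title AS blocked_by
FROM tickets a
LEFT JOIN tickets b ON a.blocked_by = b.id

Result:
item           | blocked_by    
---------------+---------------
Slow page load | NULL          
Missing icon   | Slow page load
Null pointer   | Missing icon  
Timeout error  | Slow page load
Stale cache    | NULL          


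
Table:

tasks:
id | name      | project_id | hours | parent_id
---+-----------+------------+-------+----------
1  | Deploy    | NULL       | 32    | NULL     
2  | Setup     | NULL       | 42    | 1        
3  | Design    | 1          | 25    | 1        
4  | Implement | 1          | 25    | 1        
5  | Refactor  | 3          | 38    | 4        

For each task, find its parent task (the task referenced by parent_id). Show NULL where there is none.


This is a self-join: tasks is joined to a second copy of itself, matching each row's parent_id to another row's id. Use LEFT JOIN so rows with parent_id=NULL are kept.
  - task 1 (Deploy): parent_id=NULL -> NULL
  - task 2 (Setup): parent_id=1 -> Deploy
  - task 3 (Design): parent_id=1 -> Deploy
  - task 4 (Implement): parent_id=1 -> Deploy
  - task 5 (Refactor): parent_id=4 -> Implement

SQL:
SELECT a.name AS item, b.name AS parent
FROM tasks a
LEFT JOIN tasks b ON a.parent_id = b.id

Result:
item      | parent   
----------+----------
Deploy    | NULL     
Setup     | Deploy   
Design    | Deploy   
Implement | Deploy   
Refactor  | Implement


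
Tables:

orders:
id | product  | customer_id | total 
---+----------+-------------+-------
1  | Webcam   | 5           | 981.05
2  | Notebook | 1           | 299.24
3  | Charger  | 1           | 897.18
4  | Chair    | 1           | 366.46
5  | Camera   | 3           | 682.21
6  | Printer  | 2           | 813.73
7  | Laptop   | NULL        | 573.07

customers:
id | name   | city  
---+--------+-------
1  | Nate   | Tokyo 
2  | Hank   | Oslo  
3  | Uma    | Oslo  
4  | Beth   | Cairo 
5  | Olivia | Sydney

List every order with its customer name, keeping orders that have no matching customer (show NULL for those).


LEFT JOIN keeps every row from orders (the left table); where customer_id has no match in customers, the customer columns become NULL. Walk through each order:
  - order 1 (Webcam): customer_id=5 -> matches Olivia
  - order 2 (Notebook): customer_id=1 -> matches Nate
  - order 3 (Charger): customer_id=1 -> matches Nate
  - order 4 (Chair): customer_id=1 -> matches Nate
  - order 5 (Camera): customer_id=3 -> matches Uma
  - order 6 (Printer): customer_id=2 -> matches Hank
  - order 7 (Laptop): customer_id=NULL, no match -> kept with NULL
All 7 rows appear; 1 has NULL customer.

SQL:
SELECT a.product, b.name AS customer
FROM orders a
LEFT JOIN customers b ON a.customer_id = b.id

Result:
product  | customer
---------+---------
Webcam   | Olivia  
Notebook | Nate    
Charger  | Nate    
Chair    | Nate    
Camera   | Uma     
Printer  | Hank    
Laptop   | NULL    


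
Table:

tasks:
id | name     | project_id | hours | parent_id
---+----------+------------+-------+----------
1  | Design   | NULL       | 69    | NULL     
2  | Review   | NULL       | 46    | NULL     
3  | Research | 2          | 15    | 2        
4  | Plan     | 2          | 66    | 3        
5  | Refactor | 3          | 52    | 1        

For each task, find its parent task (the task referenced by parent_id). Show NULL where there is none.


This is a self-join: tasks is joined to a second copy of itself, matching each row's parent_id to another row's id. Use LEFT JOIN so rows with parent_id=NULL are kept.
  - task 1 (Design): parent_id=NULL -> NULL
  - task 2 (Review): parent_id=NULL -> NULL
  - task 3 (Research): parent_id=2 -> Review
  - task 4 (Plan): parent_id=3 -> Research
  - task 5 (Refactor): parent_id=1 -> Design

SQL:
SELECT a.name AS item, b.name AS parent
FROM tasks a
LEFT JOIN tasks b ON a.parent_id = b.id

Result:
item     | parent  
---------+---------
Design   | NULL    
Review   | NULL    
Research | Review  
Plan     | Research
Refactor | Design  


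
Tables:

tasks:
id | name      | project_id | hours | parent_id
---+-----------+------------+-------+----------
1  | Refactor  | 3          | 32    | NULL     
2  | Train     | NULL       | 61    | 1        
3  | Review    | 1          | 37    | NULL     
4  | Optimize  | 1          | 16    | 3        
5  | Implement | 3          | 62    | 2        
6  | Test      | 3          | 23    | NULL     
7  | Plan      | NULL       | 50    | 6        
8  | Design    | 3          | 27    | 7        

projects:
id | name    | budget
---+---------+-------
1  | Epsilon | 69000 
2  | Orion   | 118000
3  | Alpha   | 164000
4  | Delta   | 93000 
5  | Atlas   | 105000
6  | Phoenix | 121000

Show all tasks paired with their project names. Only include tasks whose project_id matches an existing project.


INNER JOIN keeps only tasks rows whose project_id matches an id in projects. Walk through each task:
  - task 1 (Refactor): project_id=3 -> matches Alpha
  - task 2 (Train): project_id=NULL, no match -> dropped
  - task 3 (Review): project_id=1 -> matches Epsilon
  - task 4 (Optimize): project_id=1 -> matches Epsilon
  - task 5 (Implement): project_id=3 -> matches Alpha
  - task 6 (Test): project_id=3 -> matches Alpha
  - task 7 (Plan): project_id=NULL, no match -> dropped
  - task 8 (Design): project_id=3 -> matches Alpha
So 2 of 8 rows are dropped.

SQL:
SELECT a.name, b.name AS project
FROM tasks a
INNER JOIN projects b ON a.project_id = b.id

Result:
name      | project
----------+--------
Refactor  | Alpha  
Review    | Epsilon
Optimize  | Epsilon
Implement | Alpha  
Test      | Alpha  
Design    | Alpha  


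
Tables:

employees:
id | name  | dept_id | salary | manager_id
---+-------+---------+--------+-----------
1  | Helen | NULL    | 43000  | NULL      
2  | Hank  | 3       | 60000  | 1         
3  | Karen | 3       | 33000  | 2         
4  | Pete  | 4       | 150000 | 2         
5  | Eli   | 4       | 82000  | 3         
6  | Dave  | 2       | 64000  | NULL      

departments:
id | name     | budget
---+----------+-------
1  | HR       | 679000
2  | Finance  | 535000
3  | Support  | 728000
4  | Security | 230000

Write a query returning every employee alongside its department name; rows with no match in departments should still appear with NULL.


LEFT JOIN keeps every row from employees (the left table); where dept_id has no match in departments, the department columns become NULL. Walk through each employee:
  - employee 1 (Helen): dept_id=NULL, no match -> kept with NULL
  - employee 2 (Hank): dept_id=3 -> matches Support
  - employee 3 (Karen): dept_id=3 -> matches Support
  - employee 4 (Pete): dept_id=4 -> matches Security
  - employee 5 (Eli): dept_id=4 -> matches Security
  - employee 6 (Dave): dept_id=2 -> matches Finance
All 6 rows appear; 1 has NULL department.

SQL:
SELECT a.name, b.name AS department
FROM employees a
LEFT JOIN departments b ON a.dept_id = b.id

Result:
name  | department
------+-----------
Helen | NULL      
Hank  | Support   
Karen | Support   
Pete  | Security  
Eli   | Security  
Dave  | Finance   


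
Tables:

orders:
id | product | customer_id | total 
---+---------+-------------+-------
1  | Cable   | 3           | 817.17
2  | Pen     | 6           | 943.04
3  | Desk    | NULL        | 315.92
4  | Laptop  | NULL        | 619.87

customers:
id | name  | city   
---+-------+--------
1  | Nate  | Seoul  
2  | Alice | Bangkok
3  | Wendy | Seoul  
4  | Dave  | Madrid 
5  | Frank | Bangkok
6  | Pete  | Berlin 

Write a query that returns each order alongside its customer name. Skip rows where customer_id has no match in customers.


INNER JOIN keeps only orders rows whose customer_id matches an id in customers. Walk through each order:
  - order 1 (Cable): customer_id=3 -> matches Wendy
  - order 2 (Pen): customer_id=6 -> matches Pete
  - order 3 (Desk): customer_id=NULL, no match -> dropped
  - order 4 (Laptop): customer_id=NULL, no match -> dropped
So 2 of 4 rows are dropped.

SQL:
SELECT a.product, b.name AS customer
FROM orders a
INNER JOIN customers b ON a.customer_id = b.id

Result:
product | customer
--------+---------
Cable   | Wendy   
Pen     | Pete    


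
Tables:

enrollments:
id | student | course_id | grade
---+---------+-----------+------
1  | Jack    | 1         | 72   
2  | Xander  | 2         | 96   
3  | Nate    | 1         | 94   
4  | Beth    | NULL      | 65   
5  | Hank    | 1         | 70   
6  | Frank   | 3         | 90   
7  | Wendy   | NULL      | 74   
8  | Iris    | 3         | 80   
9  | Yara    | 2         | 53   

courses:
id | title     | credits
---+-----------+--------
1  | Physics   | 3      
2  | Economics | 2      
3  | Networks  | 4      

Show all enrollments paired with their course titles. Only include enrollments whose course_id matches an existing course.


INNER JOIN keeps only enrollments rows whose course_id matches an id in courses. Walk through each enrollment:
  - enrollment 1 (Jack): course_id=1 -> matches Physics
  - enrollment 2 (Xander): course_id=2 -> matches Economics
  - enrollment 3 (Nate): course_id=1 -> matches Physics
  - enrollment 4 (Beth): course_id=NULL, no match -> dropped
  - enrollment 5 (Hank): course_id=1 -> matches Physics
  - enrollment 6 (Frank): course_id=3 -> matches Networks
  - enrollment 7 (Wendy): course_id=NULL, no match -> dropped
  - enrollment 8 (Iris): course_id=3 -> matches Networks
  - enrollment 9 (Yara): course_id=2 -> matches Economics
So 2 of 9 rows are dropped.

SQL:
SELECT a.student, b.title AS course
FROM enrollments a
INNER JOIN courses b ON a.course_id = b.id

Result:
student | course   
--------+----------
Jack    | Physics  
Xander  | Economics
Nate    | Physics  
Hank    | Physics  
Frank   | Networks 
Iris    | Networks 
Yara    | Economics


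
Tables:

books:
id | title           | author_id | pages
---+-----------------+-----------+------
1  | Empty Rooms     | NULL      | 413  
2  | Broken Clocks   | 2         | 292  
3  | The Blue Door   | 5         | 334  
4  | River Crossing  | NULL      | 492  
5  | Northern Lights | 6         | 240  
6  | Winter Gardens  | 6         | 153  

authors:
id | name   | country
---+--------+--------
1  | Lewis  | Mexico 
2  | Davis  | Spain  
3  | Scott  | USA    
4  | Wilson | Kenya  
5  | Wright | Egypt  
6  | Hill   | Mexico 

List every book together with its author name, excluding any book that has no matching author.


INNER JOIN keeps only books rows whose author_id matches an id in authors. Walk through each book:
  - book 1 (Empty Rooms): author_id=NULL, no match -> dropped
  - book 2 (Broken Clocks): author_id=2 -> matches Davis
  - book 3 (The Blue Door): author_id=5 -> matches Wright
  - book 4 (River Crossing): author_id=NULL, no match -> dropped
  - book 5 (Northern Lights): author_id=6 -> matches Hill
  - book 6 (Winter Gardens): author_id=6 -> matches Hill
So 2 of 6 rows are dropped.

SQL:
SELECT a.title, b.name AS author
FROM books a
INNER JOIN authors b ON a.author_id = b.id

Result:
title           | author
----------------+-------
Broken Clocks   | Davis 
The Blue Door   | Wright
Northern Lights | Hill  
Winter Gardens  | Hill  


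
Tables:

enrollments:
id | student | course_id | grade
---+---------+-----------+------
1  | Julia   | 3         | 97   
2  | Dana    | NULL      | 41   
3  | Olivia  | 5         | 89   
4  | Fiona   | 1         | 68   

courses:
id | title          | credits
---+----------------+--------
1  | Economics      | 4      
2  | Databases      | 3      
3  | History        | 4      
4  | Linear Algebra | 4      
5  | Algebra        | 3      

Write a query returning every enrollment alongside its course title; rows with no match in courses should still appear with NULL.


LEFT JOIN keeps every row from enrollments (the left table); where course_id has no match in courses, the course columns become NULL. Walk through each enrollment:
  - enrollment 1 (Julia): course_id=3 -> matches History
  - enrollment 2 (Dana): course_id=NULL, no match -> kept with NULL
  - enrollment 3 (Olivia): course_id=5 -> matches Algebra
  - enrollment 4 (Fiona): course_id=1 -> matches Economics
All 4 rows appear; 1 has NULL course.

SQL:
SELECT a.student, b.title AS course
FROM enrollments a
LEFT JOIN courses b ON a.course_id = b.id

Result:
student | course   
--------+----------
Julia   | History  
Dana    | NULL     
Olivia  | Algebra  
Fiona   | Economics


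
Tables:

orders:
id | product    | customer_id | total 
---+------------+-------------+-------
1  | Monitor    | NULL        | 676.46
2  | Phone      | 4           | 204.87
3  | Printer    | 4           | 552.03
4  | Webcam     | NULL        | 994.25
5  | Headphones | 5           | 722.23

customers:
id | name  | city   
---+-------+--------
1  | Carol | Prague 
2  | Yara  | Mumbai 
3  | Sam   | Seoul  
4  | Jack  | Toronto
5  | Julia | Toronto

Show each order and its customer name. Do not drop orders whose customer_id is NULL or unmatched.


LEFT JOIN keeps every row from orders (the left table); where customer_id has no match in customers, the customer columns become NULL. Walk through each order:
  - order 1 (Monitor): customer_id=NULL, no match -> kept with NULL
  - order 2 (Phone): customer_id=4 -> matches Jack
  - order 3 (Printer): customer_id=4 -> matches Jack
  - order 4 (Webcam): customer_id=NULL, no match -> kept with NULL
  - order 5 (Headphones): customer_id=5 -> matches Julia
All 5 rows appear; 2 have NULL customer.

SQL:
SELECT a.product, b.name AS customer
FROM orders a
LEFT JOIN customers b ON a.customer_id = b.id

Result:
product    | customer
-----------+---------
Monitor    | NULL    
Phone      | Jack    
Printer    | Jack    
Webcam     | NULL    
Headphones | Julia   


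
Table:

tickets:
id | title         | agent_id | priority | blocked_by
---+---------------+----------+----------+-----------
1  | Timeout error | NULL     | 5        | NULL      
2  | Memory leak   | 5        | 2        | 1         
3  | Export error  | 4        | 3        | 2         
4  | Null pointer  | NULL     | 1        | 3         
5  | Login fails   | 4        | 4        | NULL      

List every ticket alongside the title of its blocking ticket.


This is a self-join: tickets is joined to a second copy of itself, matching each row's blocked_by to another row's id. Use LEFT JOIN so rows with blocked_by=NULL are kept.
  - ticket 1 (Timeout error): blocked_by=NULL -> NULL
  - ticket 2 (Memory leak): blocked_by=1 -> Timeout error
  - ticket 3 (Export error): blocked_by=2 -> Memory leak
  - ticket 4 (Null pointer): blocked_by=3 -> Export error
  - ticket 5 (Login fails): blocked_by=NULL -> NULL

SQL:
SELECT a.title AS item, b.title AS blocked_by
FROM tickets a
LEFT JOIN tickets b ON a.blocked_by = b.id

Result:
item          | blocked_by   
--------------+--------------
Timeout error | NULL         
Memory leak   | Timeout error
Export error  | Memory leak  
Null pointer  | Export error 
Login fails   | NULL         


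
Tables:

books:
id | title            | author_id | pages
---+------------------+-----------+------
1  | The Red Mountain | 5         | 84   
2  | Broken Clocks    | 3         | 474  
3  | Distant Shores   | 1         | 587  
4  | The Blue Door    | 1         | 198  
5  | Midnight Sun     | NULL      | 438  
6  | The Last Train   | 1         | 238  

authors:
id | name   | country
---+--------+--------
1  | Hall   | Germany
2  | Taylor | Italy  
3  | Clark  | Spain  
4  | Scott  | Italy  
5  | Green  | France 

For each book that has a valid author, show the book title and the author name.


INNER JOIN keeps only books rows whose author_id matches an id in authors. Walk through each book:
  - book 1 (The Red Mountain): author_id=5 -> matches Green
  - book 2 (Broken Clocks): author_id=3 -> matches Clark
  - book 3 (Distant Shores): author_id=1 -> matches Hall
  - book 4 (The Blue Door): author_id=1 -> matches Hall
  - book 5 (Midnight Sun): author_id=NULL, no match -> dropped
  - book 6 (The Last Train): author_id=1 -> matches Hall
So 1 of 6 rows is dropped.

SQL:
SELECT a.title, b.name AS author
FROM books a
INNER JOIN authors b ON a.author_id = b.id

Result:
title            | author
-----------------+-------
The Red Mountain | Green 
Broken Clocks    | Clark 
Distant Shores   | Hall  
The Blue Door    | Hall  
The Last Train   | Hall  


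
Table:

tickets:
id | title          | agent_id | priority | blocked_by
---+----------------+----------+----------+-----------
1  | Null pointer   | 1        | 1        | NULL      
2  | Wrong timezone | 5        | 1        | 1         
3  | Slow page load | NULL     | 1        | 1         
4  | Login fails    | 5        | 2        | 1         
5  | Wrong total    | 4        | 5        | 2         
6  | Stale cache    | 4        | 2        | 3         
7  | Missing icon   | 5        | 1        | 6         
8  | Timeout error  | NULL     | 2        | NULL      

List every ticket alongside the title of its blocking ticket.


This is a self-join: tickets is joined to a second copy of itself, matching each row's blocked_by to another row's id. Use LEFT JOIN so rows with blocked_by=NULL are kept.
  - ticket 1 (Null pointer): blocked_by=NULL -> NULL
  - ticket 2 (Wrong timezone): blocked_by=1 -> Null pointer
  - ticket 3 (Slow page load): blocked_by=1 -> Null pointer
  - ticket 4 (Login fails): blocked_by=1 -> Null pointer
  - ticket 5 (Wrong total): blocked_by=2 -> Wrong timezone
  - ticket 6 (Stale cache): blocked_by=3 -> Slow page load
  - ticket 7 (Missing icon): blocked_by=6 -> Stale cache
  - ticket 8 (Timeout error): blocked_by=NULL -> NULL

SQL:
SELECT a.title AS item, b.title AS blocked_by
FROM tickets a
LEFT JOIN tickets b ON a.blocked_by = b.id

Result:
item           | blocked_by    
---------------+---------------
Null pointer   | NULL          
Wrong timezone | Null pointer  
Slow page load | Null pointer  
Login fails    | Null pointer  
Wrong total    | Wrong timezone
Stale cache    | Slow page load
Missing icon   | Stale cache   
Timeout error  | NULL          


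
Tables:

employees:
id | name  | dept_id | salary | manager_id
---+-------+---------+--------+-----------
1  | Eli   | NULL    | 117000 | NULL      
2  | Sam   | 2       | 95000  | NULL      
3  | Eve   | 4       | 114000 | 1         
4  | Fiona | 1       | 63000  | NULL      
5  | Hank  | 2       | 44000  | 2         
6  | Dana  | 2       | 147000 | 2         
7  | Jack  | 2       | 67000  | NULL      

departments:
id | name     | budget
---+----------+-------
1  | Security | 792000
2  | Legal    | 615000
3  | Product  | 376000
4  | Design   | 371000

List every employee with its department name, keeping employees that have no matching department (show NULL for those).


LEFT JOIN keeps every row from employees (the left table); where dept_id has no match in departments, the department columns become NULL. Walk through each employee:
  - employee 1 (Eli): dept_id=NULL, no match -> kept with NULL
  - employee 2 (Sam): dept_id=2 -> matches Legal
  - employee 3 (Eve): dept_id=4 -> matches Design
  - employee 4 (Fiona): dept_id=1 -> matches Security
  - employee 5 (Hank): dept_id=2 -> matches Legal
  - employee 6 (Dana): dept_id=2 -> matches Legal
  - employee 7 (Jack): dept_id=2 -> matches Legal
All 7 rows appear; 1 has NULL department.

SQL:
SELECT a.name, b.name AS department
FROM employees a
LEFT JOIN departments b ON a.dept_id = b.id

Result:
name  | department
------+-----------
Eli   | NULL      
Sam   | Legal     
Eve   | Design    
Fiona | Security  
Hank  | Legal     
Dana  | Legal     
Jack  | Legal     


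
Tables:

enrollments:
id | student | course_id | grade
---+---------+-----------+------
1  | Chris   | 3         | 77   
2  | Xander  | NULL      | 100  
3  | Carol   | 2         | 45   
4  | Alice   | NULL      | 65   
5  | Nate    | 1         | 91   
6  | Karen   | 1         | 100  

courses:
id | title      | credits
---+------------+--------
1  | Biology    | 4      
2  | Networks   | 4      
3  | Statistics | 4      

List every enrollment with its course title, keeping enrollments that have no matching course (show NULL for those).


LEFT JOIN keeps every row from enrollments (the left table); where course_id has no match in courses, the course columns become NULL. Walk through each enrollment:
  - enrollment 1 (Chris): course_id=3 -> matches Statistics
  - enrollment 2 (Xander): course_id=NULL, no match -> kept with NULL
  - enrollment 3 (Carol): course_id=2 -> matches Networks
  - enrollment 4 (Alice): course_id=NULL, no match -> kept with NULL
  - enrollment 5 (Nate): course_id=1 -> matches Biology
  - enrollment 6 (Karen): course_id=1 -> matches Biology
All 6 rows appear; 2 have NULL course.

SQL:
SELECT a.student, b.title AS course
FROM enrollments a
LEFT JOIN courses b ON a.course_id = b.id

Result:
student | course    
--------+-----------
Chris   | Statistics
Xander  | NULL      
Carol   | Networks  
Alice   | NULL      
Nate    | Biology   
Karen   | Biology   


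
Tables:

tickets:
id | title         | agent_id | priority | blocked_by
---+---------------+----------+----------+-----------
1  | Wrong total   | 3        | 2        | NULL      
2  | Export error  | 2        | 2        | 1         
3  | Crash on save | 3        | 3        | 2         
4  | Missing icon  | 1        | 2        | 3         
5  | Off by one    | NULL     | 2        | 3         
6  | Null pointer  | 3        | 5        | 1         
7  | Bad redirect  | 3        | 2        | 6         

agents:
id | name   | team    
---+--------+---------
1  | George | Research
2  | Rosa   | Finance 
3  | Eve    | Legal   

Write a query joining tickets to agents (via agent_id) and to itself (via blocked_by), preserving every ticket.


Two LEFT JOINs from the same base table tickets: one to agents via agent_id, one to tickets itself via blocked_by. Both are LEFT so every ticket is preserved.
Match against agents:
  - ticket 1 (Wrong total): agent_id=3 -> matches Eve
  - ticket 2 (Export error): agent_id=2 -> matches Rosa
  - ticket 3 (Crash on save): agent_id=3 -> matches Eve
  - ticket 4 (Missing icon): agent_id=1 -> matches George
  - ticket 5 (Off by one): agent_id=NULL, no match -> kept with NULL
  - ticket 6 (Null pointer): agent_id=3 -> matches Eve
  - ticket 7 (Bad redirect): agent_id=3 -> matches Eve
Match against tickets (self):
  - ticket 1 (Wrong total): blocked_by=NULL -> NULL
  - ticket 2 (Export error): blocked_by=1 -> Wrong total
  - ticket 3 (Crash on save): blocked_by=2 -> Export error
  - ticket 4 (Missing icon): blocked_by=3 -> Crash on save
  - ticket 5 (Off by one): blocked_by=3 -> Crash on save
  - ticket 6 (Null pointer): blocked_by=1 -> Wrong total
  - ticket 7 (Bad redirect): blocked_by=6 -> Null pointer

SQL:
SELECT a.title, b.name AS agent, c.title AS blocked_by
FROM tickets a
LEFT JOIN agents b ON a.agent_id = b.id
LEFT JOIN tickets c ON a.blocked_by = c.id

Result:
title         | agent  | blocked_by   
--------------+--------+--------------
Wrong total   | Eve    | NULL         
Export error  | Rosa   | Wrong total  
Crash on save | Eve    | Export error 
Missing icon  | George | Crash on save
Off by one    | NULL   | Crash on save
Null pointer  | Eve    | Wrong total  
Bad redirect  | Eve    | Null pointer 


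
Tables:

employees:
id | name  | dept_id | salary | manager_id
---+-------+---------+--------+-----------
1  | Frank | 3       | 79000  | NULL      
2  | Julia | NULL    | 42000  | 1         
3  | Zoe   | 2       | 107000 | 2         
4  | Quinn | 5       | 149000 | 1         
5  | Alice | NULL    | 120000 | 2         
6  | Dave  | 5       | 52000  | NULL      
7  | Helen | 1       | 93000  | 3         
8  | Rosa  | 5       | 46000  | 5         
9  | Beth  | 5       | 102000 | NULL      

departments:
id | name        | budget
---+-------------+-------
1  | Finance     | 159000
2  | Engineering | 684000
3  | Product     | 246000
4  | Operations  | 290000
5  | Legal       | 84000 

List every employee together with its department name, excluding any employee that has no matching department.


INNER JOIN keeps only employees rows whose dept_id matches an id in departments. Walk through each employee:
  - employee 1 (Frank): dept_id=3 -> matches Product
  - employee 2 (Julia): dept_id=NULL, no match -> dropped
  - employee 3 (Zoe): dept_id=2 -> matches Engineering
  - employee 4 (Quinn): dept_id=5 -> matches Legal
  - employee 5 (Alice): dept_id=NULL, no match -> dropped
  - employee 6 (Dave): dept_id=5 -> matches Legal
  - employee 7 (Helen): dept_id=1 -> matches Finance
  - employee 8 (Rosa): dept_id=5 -> matches Legal
  - employee 9 (Beth): dept_id=5 -> matches Legal
So 2 of 9 rows are dropped.

SQL:
SELECT a.name, b.name AS department
FROM employees a
INNER JOIN departments b ON a.dept_id = b.id

Result:
name  | department 
------+------------
Frank | Product    
Zoe   | Engineering
Quinn | Legal      
Dave  | Legal      
Helen | Finance    
Rosa  | Legal      
Beth  | Legal      


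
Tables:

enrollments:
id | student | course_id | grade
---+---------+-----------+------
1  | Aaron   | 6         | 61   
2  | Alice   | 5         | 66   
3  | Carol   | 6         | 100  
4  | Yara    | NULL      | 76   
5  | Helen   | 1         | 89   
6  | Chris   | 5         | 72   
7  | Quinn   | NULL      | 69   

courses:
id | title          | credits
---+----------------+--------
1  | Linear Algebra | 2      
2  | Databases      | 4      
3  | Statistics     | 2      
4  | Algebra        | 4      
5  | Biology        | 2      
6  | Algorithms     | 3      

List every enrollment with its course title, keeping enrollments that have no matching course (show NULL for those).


LEFT JOIN keeps every row from enrollments (the left table); where course_id has no match in courses, the course columns become NULL. Walk through each enrollment:
  - enrollment 1 (Aaron): course_id=6 -> matches Algorithms
  - enrollment 2 (Alice): course_id=5 -> matches Biology
  - enrollment 3 (Carol): course_id=6 -> matches Algorithms
  - enrollment 4 (Yara): course_id=NULL, no match -> kept with NULL
  - enrollment 5 (Helen): course_id=1 -> matches Linear Algebra
  - enrollment 6 (Chris): course_id=5 -> matches Biology
  - enrollment 7 (Quinn): course_id=NULL, no match -> kept with NULL
All 7 rows appear; 2 have NULL course.

SQL:
SELECT a.student, b.title AS course
FROM enrollments a
LEFT JOIN courses b ON a.course_id = b.id

Result:
student | course        
--------+---------------
Aaron   | Algorithms    
Alice   | Biology       
Carol   | Algorithms    
Yara    | NULL          
Helen   | Linear Algebra
Chris   | Biology       
Quinn   | NULL          


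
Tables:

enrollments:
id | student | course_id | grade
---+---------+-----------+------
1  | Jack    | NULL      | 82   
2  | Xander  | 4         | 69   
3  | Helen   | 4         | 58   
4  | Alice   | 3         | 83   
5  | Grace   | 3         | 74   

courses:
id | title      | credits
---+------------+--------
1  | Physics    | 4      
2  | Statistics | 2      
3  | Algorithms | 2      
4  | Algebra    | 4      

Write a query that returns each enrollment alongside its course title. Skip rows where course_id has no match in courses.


INNER JOIN keeps only enrollments rows whose course_id matches an id in courses. Walk through each enrollment:
  - enrollment 1 (Jack): course_id=NULL, no match -> dropped
  - enrollment 2 (Xander): course_id=4 -> matches Algebra
  - enrollment 3 (Helen): course_id=4 -> matches Algebra
  - enrollment 4 (Alice): course_id=3 -> matches Algorithms
  - enrollment 5 (Grace): course_id=3 -> matches Algorithms
So 1 of 5 rows is dropped.

SQL:
SELECT a.student, b.title AS course
FROM enrollments a
INNER JOIN courses b ON a.course_id = b.id

Result:
student | course    
--------+-----------
Xander  | Algebra   
Helen   | Algebra   
Alice   | Algorithms
Grace   | Algorithms


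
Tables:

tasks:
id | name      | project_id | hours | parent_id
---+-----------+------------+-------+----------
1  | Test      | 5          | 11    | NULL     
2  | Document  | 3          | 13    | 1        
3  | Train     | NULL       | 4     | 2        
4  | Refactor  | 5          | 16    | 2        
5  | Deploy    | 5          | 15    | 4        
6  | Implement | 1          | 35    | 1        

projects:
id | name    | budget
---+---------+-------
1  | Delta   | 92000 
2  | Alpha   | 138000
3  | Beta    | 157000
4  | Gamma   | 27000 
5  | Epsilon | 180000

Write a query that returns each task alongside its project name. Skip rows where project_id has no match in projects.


INNER JOIN keeps only tasks rows whose project_id matches an id in projects. Walk through each task:
  - task 1 (Test): project_id=5 -> matches Epsilon
  - task 2 (Document): project_id=3 -> matches Beta
  - task 3 (Train): project_id=NULL, no match -> dropped
  - task 4 (Refactor): project_id=5 -> matches Epsilon
  - task 5 (Deploy): project_id=5 -> matches Epsilon
  - task 6 (Implement): project_id=1 -> matches Delta
So 1 of 6 rows is dropped.

SQL:
SELECT a.name, b.name AS project
FROM tasks a
INNER JOIN projects b ON a.project_id = b.id

Result:
name      | project
----------+--------
Test      | Epsilon
Document  | Beta   
Refactor  | Epsilon
Deploy    | Epsilon
Implement | Delta  


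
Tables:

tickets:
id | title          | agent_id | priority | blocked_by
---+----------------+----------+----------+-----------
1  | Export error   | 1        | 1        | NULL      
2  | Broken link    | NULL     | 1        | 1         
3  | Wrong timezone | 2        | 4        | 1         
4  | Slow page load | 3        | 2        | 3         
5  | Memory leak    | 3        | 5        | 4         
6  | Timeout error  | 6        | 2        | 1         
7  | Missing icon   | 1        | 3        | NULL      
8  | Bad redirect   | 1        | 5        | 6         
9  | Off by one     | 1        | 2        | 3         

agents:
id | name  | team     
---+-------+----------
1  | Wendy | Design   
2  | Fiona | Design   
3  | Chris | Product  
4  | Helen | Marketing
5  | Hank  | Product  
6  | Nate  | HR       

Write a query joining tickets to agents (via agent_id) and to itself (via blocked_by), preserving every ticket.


Two LEFT JOINs from the same base table tickets: one to agents via agent_id, one to tickets itself via blocked_by. Both are LEFT so every ticket is preserved.
Match against agents:
  - ticket 1 (Export error): agent_id=1 -> matches Wendy
  - ticket 2 (Broken link): agent_id=NULL, no match -> kept with NULL
  - ticket 3 (Wrong timezone): agent_id=2 -> matches Fiona
  - ticket 4 (Slow page load): agent_id=3 -> matches Chris
  - ticket 5 (Memory leak): agent_id=3 -> matches Chris
  - ticket 6 (Timeout error): agent_id=6 -> matches Nate
  - ticket 7 (Missing icon): agent_id=1 -> matches Wendy
  - ticket 8 (Bad redirect): agent_id=1 -> matches Wendy
  - ticket 9 (Off by one): agent_id=1 -> matches Wendy
Match against tickets (self):
  - ticket 1 (Export error): blocked_by=NULL -> NULL
  - ticket 2 (Broken link): blocked_by=1 -> Export error
  - ticket 3 (Wrong timezone): blocked_by=1 -> Export error
  - ticket 4 (Slow page load): blocked_by=3 -> Wrong timezone
  - ticket 5 (Memory leak): blocked_by=4 -> Slow page load
  - ticket 6 (Timeout error): blocked_by=1 -> Export error
  - ticket 7 (Missing icon): blocked_by=NULL -> NULL
  - ticket 8 (Bad redirect): blocked_by=6 -> Timeout error
  - ticket 9 (Off by one): blocked_by=3 -> Wrong timezone

SQL:
SELECT a.title, b.name AS agent, c.title AS blocked_by
FROM tickets a
LEFT JOIN agents b ON a.agent_id = b.id
LEFT JOIN tickets c ON a.blocked_by = c.id

Result:
title          | agent | blocked_by    
---------------+-------+---------------
Export error   | Wendy | NULL          
Broken link    | NULL  | Export error  
Wrong timezone | Fiona | Export error  
Slow page load | Chris | Wrong timezone
Memory leak    | Chris | Slow page load
Timeout error  | Nate  | Export error  
Missing icon   | Wendy | NULL          
Bad redirect   | Wendy | Timeout error 
Off by one     | Wendy | Wrong timezone


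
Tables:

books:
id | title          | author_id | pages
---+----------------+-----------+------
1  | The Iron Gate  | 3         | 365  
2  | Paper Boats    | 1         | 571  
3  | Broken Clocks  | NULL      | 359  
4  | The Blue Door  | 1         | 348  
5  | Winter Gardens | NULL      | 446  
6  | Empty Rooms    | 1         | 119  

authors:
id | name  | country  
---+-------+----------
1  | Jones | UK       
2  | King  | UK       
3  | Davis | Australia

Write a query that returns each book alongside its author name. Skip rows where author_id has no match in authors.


INNER JOIN keeps only books rows whose author_id matches an id in authors. Walk through each book:
  - book 1 (The Iron Gate): author_id=3 -> matches Davis
  - book 2 (Paper Boats): author_id=1 -> matches Jones
  - book 3 (Broken Clocks): author_id=NULL, no match -> dropped
  - book 4 (The Blue Door): author_id=1 -> matches Jones
  - book 5 (Winter Gardens): author_id=NULL, no match -> dropped
  - book 6 (Empty Rooms): author_id=1 -> matches Jones
So 2 of 6 rows are dropped.

SQL:
SELECT a.title, b.name AS author
FROM books a
INNER JOIN authors b ON a.author_id = b.id

Result:
title         | author
--------------+-------
The Iron Gate | Davis 
Paper Boats   | Jones 
The Blue Door | Jones 
Empty Rooms   | Jones 
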